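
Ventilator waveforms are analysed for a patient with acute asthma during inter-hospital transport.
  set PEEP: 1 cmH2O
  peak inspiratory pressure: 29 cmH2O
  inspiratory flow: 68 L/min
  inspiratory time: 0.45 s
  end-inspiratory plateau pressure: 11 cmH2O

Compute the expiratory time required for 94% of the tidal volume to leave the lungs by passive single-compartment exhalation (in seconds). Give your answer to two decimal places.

2.28

Flow: 68 L/min ÷ 60 = 1.1333 L/s.
Vt = flow × Ti = 1.1333 L/s × 0.45 s × 1000 mL/L = 509.99 mL.
R = (PIP − Pplat)/V̇ = (29 − 11) / 1.1333 = 18.0/1.1333 = 15.883 cmH2O·s/L.
C = Vt/(Pplat − PEEP) = 509.99 / (11 − 1) = 509.99/10.0 = 50.999 mL/cmH2O.
τ = R × C = 15.883 × 0.051 L/cmH2O = 0.81 s.
t = −τ·ln(1 − 0.94) = −0.81·ln(0.06) = 2.279 s.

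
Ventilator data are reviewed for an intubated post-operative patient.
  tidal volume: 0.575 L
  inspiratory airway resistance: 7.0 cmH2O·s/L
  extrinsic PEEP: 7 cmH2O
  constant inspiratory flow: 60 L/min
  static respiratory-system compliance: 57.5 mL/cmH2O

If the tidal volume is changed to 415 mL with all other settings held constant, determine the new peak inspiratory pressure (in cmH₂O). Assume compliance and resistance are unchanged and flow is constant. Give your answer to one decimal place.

Flow: 60 L/min ÷ 60 = 1 L/s.
PIP = Vt/C + R·V̇ + PEEP (constant-flow equation of motion).
Only the elastic term changes: ΔPIP = ΔVt / C = (415 − 575) / 57.5 = -2.783 cmH2O.
Original PIP = 575/57.5 + 7.0×1 + 7 = 24.0 cmH2O; new PIP = 24.0 + (-2.783) = 21.217 cmH2O.

21.2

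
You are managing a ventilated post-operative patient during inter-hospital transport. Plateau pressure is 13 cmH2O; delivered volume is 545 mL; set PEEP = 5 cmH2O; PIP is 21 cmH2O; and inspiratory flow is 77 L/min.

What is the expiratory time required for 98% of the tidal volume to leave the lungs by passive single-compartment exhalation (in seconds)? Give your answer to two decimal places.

Flow: 77 L/min ÷ 60 = 1.2833 L/s.
R = (PIP − Pplat)/V̇ = (21 − 13) / 1.2833 = 8.0/1.2833 = 6.234 cmH2O·s/L.
C = Vt/(Pplat − PEEP) = 545.0 / (13 − 5) = 545.0/8.0 = 68.125 mL/cmH2O.
τ = R × C = 6.234 × 0.06813 L/cmH2O = 0.4247 s.
t = −τ·ln(1 − 0.98) = −0.4247·ln(0.02) = 1.661 s.

1.66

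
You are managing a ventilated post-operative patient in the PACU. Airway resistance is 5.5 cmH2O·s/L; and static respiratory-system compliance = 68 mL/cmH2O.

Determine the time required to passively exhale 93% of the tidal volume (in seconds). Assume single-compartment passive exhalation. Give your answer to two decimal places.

τ = R × C = 5.5 × 68 mL/cmH2O = 5.5 × 0.068 L/cmH2O = 0.374 s.
Exhaled fraction f = 1 − e^(−t/τ) → t = −τ·ln(1 − f) = −0.374·ln(0.07) = 0.9946 s.

0.99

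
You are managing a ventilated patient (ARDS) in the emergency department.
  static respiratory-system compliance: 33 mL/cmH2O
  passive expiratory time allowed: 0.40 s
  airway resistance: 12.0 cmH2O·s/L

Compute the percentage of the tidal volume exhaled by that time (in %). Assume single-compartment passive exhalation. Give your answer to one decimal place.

τ = R × C = 12.0 × 33 mL/cmH2O = 12.0 × 0.033 L/cmH2O = 0.396 s.
Passive exhalation: V(t)/V₀ = e^(−t/τ) = e^(−0.40/0.396) = 0.3642.
Fraction exhaled = 1 − 0.3642 = 0.6358 → 63.58%.

63.6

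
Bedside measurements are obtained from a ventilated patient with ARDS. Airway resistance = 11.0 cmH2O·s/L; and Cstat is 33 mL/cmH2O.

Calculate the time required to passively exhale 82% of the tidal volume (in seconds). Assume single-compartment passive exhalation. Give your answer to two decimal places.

0.62

τ = R × C = 11.0 × 33 mL/cmH2O = 11.0 × 0.033 L/cmH2O = 0.363 s.
Exhaled fraction f = 1 − e^(−t/τ) → t = −τ·ln(1 − f) = −0.363·ln(0.18) = 0.6225 s.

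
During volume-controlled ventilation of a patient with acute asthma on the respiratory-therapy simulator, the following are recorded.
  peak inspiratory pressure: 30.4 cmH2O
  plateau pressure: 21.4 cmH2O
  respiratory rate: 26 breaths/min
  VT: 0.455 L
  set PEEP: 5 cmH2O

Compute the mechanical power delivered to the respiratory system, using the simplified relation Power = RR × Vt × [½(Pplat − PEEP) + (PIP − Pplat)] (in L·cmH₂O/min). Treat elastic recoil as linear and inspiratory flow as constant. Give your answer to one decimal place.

203.5

Per-breath work = Vt × [½(Pplat−PEEP) + (PIP−Pplat)] = 0.455 × [0.5×16.4 + 9.0] = 0.455 × 17.2 = 7.826 L·cmH2O.
Power = 26 × 7.826 = 203.48 L·cmH2O/min.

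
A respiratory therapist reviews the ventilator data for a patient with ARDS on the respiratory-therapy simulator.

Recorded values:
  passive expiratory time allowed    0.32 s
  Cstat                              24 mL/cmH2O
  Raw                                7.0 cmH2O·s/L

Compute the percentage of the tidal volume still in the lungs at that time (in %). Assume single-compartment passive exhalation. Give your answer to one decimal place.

14.9

τ = R × C = 7.0 × 24 mL/cmH2O = 7.0 × 0.024 L/cmH2O = 0.168 s.
Passive exhalation: V(t)/V₀ = e^(−t/τ) = e^(−0.32/0.168) = 0.1489.
Fraction remaining = 0.1489 → 14.89%.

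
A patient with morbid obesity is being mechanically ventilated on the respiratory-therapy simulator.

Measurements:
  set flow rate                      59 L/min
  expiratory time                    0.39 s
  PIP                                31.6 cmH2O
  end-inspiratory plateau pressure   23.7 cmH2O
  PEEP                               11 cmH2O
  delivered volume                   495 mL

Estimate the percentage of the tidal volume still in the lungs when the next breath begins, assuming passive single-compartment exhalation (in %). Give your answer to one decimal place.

28.8

Flow: 59 L/min ÷ 60 = 0.9833 L/s.
R = (PIP − Pplat)/V̇ = (31.6 − 23.7) / 0.9833 = 7.9/0.9833 = 8.034 cmH2O·s/L.
C = Vt/(Pplat − PEEP) = 495.0 / (23.7 − 11) = 495.0/12.7 = 38.976 mL/cmH2O.
τ = R × C = 8.034 × 0.03898 L/cmH2O = 0.3132 s.
Fraction remaining at end-expiration = e^(−Te/τ) = e^(−0.39/0.3132) = 0.2879 → 28.79%.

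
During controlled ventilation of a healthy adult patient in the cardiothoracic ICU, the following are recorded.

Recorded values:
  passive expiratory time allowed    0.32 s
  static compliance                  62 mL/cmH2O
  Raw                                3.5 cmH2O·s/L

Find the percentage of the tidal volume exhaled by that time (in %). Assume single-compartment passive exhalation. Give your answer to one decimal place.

77.1

τ = R × C = 3.5 × 62 mL/cmH2O = 3.5 × 0.062 L/cmH2O = 0.217 s.
Passive exhalation: V(t)/V₀ = e^(−t/τ) = e^(−0.32/0.217) = 0.2289.
Fraction exhaled = 1 − 0.2289 = 0.7711 → 77.11%.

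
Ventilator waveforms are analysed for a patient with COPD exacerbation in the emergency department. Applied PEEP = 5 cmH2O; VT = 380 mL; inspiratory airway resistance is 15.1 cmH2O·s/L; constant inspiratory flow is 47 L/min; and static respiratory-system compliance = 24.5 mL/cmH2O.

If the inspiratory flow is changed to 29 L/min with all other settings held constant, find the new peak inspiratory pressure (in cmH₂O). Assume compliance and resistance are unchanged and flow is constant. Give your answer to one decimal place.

27.8

Flow: 47 L/min ÷ 60 = 0.7833 L/s.
New flow: 29 L/min ÷ 60 = 0.4833 L/s.
PIP = Vt/C + R·V̇ + PEEP (constant-flow equation of motion).
Only the resistive term changes: ΔPIP = R × ΔV̇ = 15.1 × (0.4833 − 0.7833) = 15.1 × -0.3 = -4.53 cmH2O.
Original PIP = 380/24.5 + 15.1×0.7833 + 5 = 32.338 cmH2O; new PIP = 32.338 + (-4.53) = 27.808 cmH2O.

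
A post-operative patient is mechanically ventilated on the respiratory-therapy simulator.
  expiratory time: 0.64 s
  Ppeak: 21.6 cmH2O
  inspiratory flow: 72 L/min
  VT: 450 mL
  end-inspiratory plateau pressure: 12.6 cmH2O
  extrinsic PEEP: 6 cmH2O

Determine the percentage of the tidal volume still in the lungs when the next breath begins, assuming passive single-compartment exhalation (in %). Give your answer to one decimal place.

Flow: 72 L/min ÷ 60 = 1.2 L/s.
R = (PIP − Pplat)/V̇ = (21.6 − 12.6) / 1.2 = 9.0/1.2 = 7.5 cmH2O·s/L.
C = Vt/(Pplat − PEEP) = 450.0 / (12.6 − 6) = 450.0/6.6 = 68.182 mL/cmH2O.
τ = R × C = 7.5 × 0.06818 L/cmH2O = 0.5114 s.
Fraction remaining at end-expiration = e^(−Te/τ) = e^(−0.64/0.5114) = 0.2861 → 28.61%.

28.6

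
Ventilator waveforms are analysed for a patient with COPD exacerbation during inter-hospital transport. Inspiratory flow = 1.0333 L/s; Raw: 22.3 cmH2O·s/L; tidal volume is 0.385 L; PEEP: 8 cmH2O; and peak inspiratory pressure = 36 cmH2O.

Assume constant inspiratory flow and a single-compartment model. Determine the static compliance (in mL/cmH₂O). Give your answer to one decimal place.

77.7

Equation of motion (constant flow): PIP = Vt/C + R·V̇ + PEEP.
Vt/C = PIP − R·V̇ − PEEP = 36 − 22.3×1.0333 − 8 = 36 − 23.043 − 8 = 4.957 cmH2O.
C = Vt / 4.957 = 385 / 4.957 = 77.668 mL/cmH2O.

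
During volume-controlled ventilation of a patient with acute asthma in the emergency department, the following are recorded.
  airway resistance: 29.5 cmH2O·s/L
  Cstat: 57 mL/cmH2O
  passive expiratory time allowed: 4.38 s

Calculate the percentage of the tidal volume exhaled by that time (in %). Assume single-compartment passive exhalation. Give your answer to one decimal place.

τ = R × C = 29.5 × 57 mL/cmH2O = 29.5 × 0.057 L/cmH2O = 1.682 s.
Passive exhalation: V(t)/V₀ = e^(−t/τ) = e^(−4.38/1.682) = 0.07397.
Fraction exhaled = 1 − 0.07397 = 0.926 → 92.6%.

92.6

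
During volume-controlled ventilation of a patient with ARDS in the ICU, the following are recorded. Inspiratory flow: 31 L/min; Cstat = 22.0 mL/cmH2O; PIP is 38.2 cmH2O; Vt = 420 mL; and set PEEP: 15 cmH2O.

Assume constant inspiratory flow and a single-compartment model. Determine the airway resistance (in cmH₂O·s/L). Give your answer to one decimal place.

Flow: 31 L/min ÷ 60 = 0.5167 L/s.
Equation of motion (constant flow): PIP = Vt/C + R·V̇ + PEEP.
R·V̇ = PIP − Vt/C − PEEP = 38.2 − 420/22.0 − 15 = 38.2 − 19.091 − 15 = 4.109 cmH2O.
R = 4.109 / 0.5167 = 7.952 cmH2O·s/L.

8.0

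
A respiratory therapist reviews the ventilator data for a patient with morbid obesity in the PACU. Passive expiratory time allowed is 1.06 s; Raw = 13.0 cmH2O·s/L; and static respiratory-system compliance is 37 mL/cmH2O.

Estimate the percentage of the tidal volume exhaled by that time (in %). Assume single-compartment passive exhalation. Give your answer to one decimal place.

89.0

τ = R × C = 13.0 × 37 mL/cmH2O = 13.0 × 0.037 L/cmH2O = 0.481 s.
Passive exhalation: V(t)/V₀ = e^(−t/τ) = e^(−1.06/0.481) = 0.1104.
Fraction exhaled = 1 − 0.1104 = 0.8896 → 88.96%.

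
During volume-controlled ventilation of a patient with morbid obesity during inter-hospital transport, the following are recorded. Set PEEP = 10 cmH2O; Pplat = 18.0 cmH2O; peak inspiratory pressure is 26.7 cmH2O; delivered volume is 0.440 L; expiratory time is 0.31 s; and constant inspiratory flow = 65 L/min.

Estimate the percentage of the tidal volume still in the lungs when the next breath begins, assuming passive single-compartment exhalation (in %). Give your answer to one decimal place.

49.6

Flow: 65 L/min ÷ 60 = 1.0833 L/s.
R = (PIP − Pplat)/V̇ = (26.7 − 18.0) / 1.0833 = 8.7/1.0833 = 8.031 cmH2O·s/L.
C = Vt/(Pplat − PEEP) = 440.0 / (18.0 − 10) = 440.0/8.0 = 55.0 mL/cmH2O.
τ = R × C = 8.031 × 0.055 L/cmH2O = 0.4417 s.
Fraction remaining at end-expiration = e^(−Te/τ) = e^(−0.31/0.4417) = 0.4957 → 49.57%.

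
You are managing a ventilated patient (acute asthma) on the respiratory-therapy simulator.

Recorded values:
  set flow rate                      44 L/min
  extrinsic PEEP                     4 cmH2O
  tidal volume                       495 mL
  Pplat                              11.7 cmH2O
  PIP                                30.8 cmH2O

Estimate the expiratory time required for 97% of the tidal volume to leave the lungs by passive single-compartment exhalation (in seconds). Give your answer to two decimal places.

5.87

Flow: 44 L/min ÷ 60 = 0.7333 L/s.
R = (PIP − Pplat)/V̇ = (30.8 − 11.7) / 0.7333 = 19.1/0.7333 = 26.047 cmH2O·s/L.
C = Vt/(Pplat − PEEP) = 495.0 / (11.7 − 4) = 495.0/7.7 = 64.286 mL/cmH2O.
τ = R × C = 26.047 × 0.06429 L/cmH2O = 1.675 s.
t = −τ·ln(1 − 0.97) = −1.675·ln(0.03) = 5.873 s.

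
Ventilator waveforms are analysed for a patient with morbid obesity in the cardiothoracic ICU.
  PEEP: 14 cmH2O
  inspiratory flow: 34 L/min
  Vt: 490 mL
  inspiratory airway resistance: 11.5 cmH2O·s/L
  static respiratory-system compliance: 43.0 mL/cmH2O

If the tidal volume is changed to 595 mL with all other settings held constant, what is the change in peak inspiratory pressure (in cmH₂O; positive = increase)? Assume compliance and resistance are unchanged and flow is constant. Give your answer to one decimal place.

PIP = Vt/C + R·V̇ + PEEP (constant-flow equation of motion).
Only the elastic term changes: ΔPIP = ΔVt / C = (595 − 490) / 43.0 = 2.442 cmH2O.

2.4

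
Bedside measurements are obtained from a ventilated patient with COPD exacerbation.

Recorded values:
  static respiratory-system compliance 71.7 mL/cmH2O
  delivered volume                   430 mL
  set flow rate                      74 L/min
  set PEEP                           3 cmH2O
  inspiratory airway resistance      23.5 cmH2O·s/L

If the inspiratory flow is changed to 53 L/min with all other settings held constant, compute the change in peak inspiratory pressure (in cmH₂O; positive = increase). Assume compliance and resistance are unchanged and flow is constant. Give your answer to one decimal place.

Flow: 74 L/min ÷ 60 = 1.2333 L/s.
New flow: 53 L/min ÷ 60 = 0.8833 L/s.
PIP = Vt/C + R·V̇ + PEEP (constant-flow equation of motion).
Only the resistive term changes: ΔPIP = R × ΔV̇ = 23.5 × (0.8833 − 1.2333) = 23.5 × -0.35 = -8.225 cmH2O.

-8.2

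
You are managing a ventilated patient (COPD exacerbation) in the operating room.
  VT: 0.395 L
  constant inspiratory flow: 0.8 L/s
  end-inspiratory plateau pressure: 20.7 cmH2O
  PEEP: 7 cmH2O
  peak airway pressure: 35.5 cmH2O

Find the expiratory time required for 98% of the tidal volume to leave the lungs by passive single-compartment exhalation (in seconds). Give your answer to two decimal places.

2.09

R = (PIP − Pplat)/V̇ = (35.5 − 20.7) / 0.8 = 14.8/0.8 = 18.5 cmH2O·s/L.
C = Vt/(Pplat − PEEP) = 395.0 / (20.7 − 7) = 395.0/13.7 = 28.832 mL/cmH2O.
τ = R × C = 18.5 × 0.02883 L/cmH2O = 0.5334 s.
t = −τ·ln(1 − 0.98) = −0.5334·ln(0.02) = 2.087 s.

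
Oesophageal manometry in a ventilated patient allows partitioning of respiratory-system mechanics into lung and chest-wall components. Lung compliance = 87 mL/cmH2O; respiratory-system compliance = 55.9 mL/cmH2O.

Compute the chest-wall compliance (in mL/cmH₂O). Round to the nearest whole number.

1/Ccw = 1/Crs − 1/CL.
1/Ccw = 1/55.9 − 1/87 = 0.006395.
Ccw = 156.37 mL/cmH2O.

156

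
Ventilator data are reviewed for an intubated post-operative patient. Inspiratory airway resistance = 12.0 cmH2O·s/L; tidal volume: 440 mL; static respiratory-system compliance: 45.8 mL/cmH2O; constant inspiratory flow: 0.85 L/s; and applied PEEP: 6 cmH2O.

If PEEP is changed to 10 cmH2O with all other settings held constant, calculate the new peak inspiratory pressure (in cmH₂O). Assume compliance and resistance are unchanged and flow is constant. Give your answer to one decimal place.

PIP = Vt/C + R·V̇ + PEEP (constant-flow equation of motion).
Only the baseline term changes: ΔPIP = ΔPEEP = 10 − 6 = 4.0 cmH2O.
Original PIP = 440/45.8 + 12.0×0.85 + 6 = 25.807 cmH2O; new PIP = 25.807 + (4.0) = 29.807 cmH2O.

29.8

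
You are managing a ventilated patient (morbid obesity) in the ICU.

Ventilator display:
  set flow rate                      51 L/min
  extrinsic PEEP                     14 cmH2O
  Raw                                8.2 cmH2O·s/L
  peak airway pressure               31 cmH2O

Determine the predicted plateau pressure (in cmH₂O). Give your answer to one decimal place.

Flow: 51 L/min ÷ 60 = 0.85 L/s.
Pplat = PIP − Raw × flow = 31 − 8.2 × 0.85 = 31 − 6.97 = 24.03 cmH2O.

24.0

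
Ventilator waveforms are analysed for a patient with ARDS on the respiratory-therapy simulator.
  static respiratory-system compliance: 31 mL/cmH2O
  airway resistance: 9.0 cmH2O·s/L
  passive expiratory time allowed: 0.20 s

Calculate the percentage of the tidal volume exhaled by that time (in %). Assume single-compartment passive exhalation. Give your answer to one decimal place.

τ = R × C = 9.0 × 31 mL/cmH2O = 9.0 × 0.031 L/cmH2O = 0.279 s.
Passive exhalation: V(t)/V₀ = e^(−t/τ) = e^(−0.20/0.279) = 0.4883.
Fraction exhaled = 1 − 0.4883 = 0.5117 → 51.17%.

51.2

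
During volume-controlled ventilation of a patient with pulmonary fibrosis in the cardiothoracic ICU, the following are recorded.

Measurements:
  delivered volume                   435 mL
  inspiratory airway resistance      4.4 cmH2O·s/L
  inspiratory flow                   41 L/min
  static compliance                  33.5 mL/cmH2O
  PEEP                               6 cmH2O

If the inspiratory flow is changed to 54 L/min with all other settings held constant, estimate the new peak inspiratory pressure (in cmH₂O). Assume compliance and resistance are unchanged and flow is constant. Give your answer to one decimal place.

22.9

Flow: 41 L/min ÷ 60 = 0.6833 L/s.
New flow: 54 L/min ÷ 60 = 0.9 L/s.
PIP = Vt/C + R·V̇ + PEEP (constant-flow equation of motion).
Only the resistive term changes: ΔPIP = R × ΔV̇ = 4.4 × (0.9 − 0.6833) = 4.4 × 0.2167 = 0.9535 cmH2O.
Original PIP = 435/33.5 + 4.4×0.6833 + 6 = 21.992 cmH2O; new PIP = 21.992 + (0.9535) = 22.946 cmH2O.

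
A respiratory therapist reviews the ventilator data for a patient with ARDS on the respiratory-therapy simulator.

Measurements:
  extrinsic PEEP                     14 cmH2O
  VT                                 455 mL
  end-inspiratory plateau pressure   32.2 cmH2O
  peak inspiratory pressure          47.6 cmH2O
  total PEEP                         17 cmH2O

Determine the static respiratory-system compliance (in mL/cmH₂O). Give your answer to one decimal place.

End-expiratory occlusion gives total PEEP = 17 cmH2O (intrinsic PEEP = 17 − 14 = 3). Use total PEEP for the elastic gradient.
Cstat = Vt / (Pplat − PEEPtotal) = 455 / (32.2 − 17) = 455 / 15.2 = 29.934 mL/cmH2O.

29.9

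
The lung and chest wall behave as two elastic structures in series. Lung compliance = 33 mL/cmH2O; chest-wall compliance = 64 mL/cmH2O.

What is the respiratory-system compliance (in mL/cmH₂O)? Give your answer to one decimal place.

21.8

Lung and chest wall are elastances in series: 1/Crs = 1/CL + 1/Ccw.
1/Crs = 1/33 + 1/64 = 0.04593.
Crs = 21.772 mL/cmH2O.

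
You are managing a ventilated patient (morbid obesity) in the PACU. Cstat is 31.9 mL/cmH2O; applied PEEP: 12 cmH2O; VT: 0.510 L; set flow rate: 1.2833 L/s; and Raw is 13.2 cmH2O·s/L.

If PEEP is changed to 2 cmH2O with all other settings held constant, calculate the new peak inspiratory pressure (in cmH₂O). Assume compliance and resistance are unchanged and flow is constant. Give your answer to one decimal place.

34.9

PIP = Vt/C + R·V̇ + PEEP (constant-flow equation of motion).
Only the baseline term changes: ΔPIP = ΔPEEP = 2 − 12 = -10.0 cmH2O.
Original PIP = 510/31.9 + 13.2×1.2833 + 12 = 44.927 cmH2O; new PIP = 44.927 + (-10.0) = 34.927 cmH2O.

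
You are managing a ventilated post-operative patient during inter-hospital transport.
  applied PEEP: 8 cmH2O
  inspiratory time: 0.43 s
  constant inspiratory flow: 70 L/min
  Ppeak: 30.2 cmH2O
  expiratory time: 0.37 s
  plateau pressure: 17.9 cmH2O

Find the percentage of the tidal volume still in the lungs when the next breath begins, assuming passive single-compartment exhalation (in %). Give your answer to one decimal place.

50.0

Flow: 70 L/min ÷ 60 = 1.1667 L/s.
Vt = flow × Ti = 1.1667 L/s × 0.43 s × 1000 mL/L = 501.68 mL.
R = (PIP − Pplat)/V̇ = (30.2 − 17.9) / 1.1667 = 12.3/1.1667 = 10.543 cmH2O·s/L.
C = Vt/(Pplat − PEEP) = 501.68 / (17.9 − 8) = 501.68/9.9 = 50.675 mL/cmH2O.
τ = R × C = 10.543 × 0.05068 L/cmH2O = 0.5343 s.
Fraction remaining at end-expiration = e^(−Te/τ) = e^(−0.37/0.5343) = 0.5003 → 50.03%.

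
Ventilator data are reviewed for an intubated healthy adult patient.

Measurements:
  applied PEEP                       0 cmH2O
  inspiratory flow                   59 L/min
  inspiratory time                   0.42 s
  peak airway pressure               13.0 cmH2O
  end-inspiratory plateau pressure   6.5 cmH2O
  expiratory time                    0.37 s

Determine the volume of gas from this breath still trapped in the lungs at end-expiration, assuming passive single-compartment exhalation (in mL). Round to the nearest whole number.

171

Flow: 59 L/min ÷ 60 = 0.9833 L/s.
Vt = flow × Ti = 0.9833 L/s × 0.42 s × 1000 mL/L = 412.99 mL.
R = (PIP − Pplat)/V̇ = (13.0 − 6.5) / 0.9833 = 6.5/0.9833 = 6.61 cmH2O·s/L.
C = Vt/(Pplat − PEEP) = 412.99 / (6.5 − 0) = 412.99/6.5 = 63.537 mL/cmH2O.
τ = R × C = 6.61 × 0.06354 L/cmH2O = 0.42 s.
Fraction remaining = e^(−Te/τ) = e^(−0.37/0.42) = 0.4144.
Trapped volume = 412.99 × 0.4144 = 171.14 mL.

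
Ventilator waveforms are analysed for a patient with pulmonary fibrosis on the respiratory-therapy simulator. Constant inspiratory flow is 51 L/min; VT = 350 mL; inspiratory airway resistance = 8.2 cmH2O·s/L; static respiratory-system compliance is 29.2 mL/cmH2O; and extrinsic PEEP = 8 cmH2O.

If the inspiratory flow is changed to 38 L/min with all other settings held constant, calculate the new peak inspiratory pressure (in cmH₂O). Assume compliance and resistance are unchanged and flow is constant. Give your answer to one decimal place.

Flow: 51 L/min ÷ 60 = 0.85 L/s.
New flow: 38 L/min ÷ 60 = 0.6333 L/s.
PIP = Vt/C + R·V̇ + PEEP (constant-flow equation of motion).
Only the resistive term changes: ΔPIP = R × ΔV̇ = 8.2 × (0.6333 − 0.85) = 8.2 × -0.2167 = -1.777 cmH2O.
Original PIP = 350/29.2 + 8.2×0.85 + 8 = 26.956 cmH2O; new PIP = 26.956 + (-1.777) = 25.179 cmH2O.

25.2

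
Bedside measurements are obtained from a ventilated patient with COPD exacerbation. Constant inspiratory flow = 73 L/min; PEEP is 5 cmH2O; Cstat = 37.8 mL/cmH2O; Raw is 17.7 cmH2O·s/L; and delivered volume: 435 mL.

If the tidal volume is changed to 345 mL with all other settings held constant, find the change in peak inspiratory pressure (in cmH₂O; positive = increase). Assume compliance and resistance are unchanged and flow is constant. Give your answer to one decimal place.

-2.4

PIP = Vt/C + R·V̇ + PEEP (constant-flow equation of motion).
Only the elastic term changes: ΔPIP = ΔVt / C = (345 − 435) / 37.8 = -2.381 cmH2O.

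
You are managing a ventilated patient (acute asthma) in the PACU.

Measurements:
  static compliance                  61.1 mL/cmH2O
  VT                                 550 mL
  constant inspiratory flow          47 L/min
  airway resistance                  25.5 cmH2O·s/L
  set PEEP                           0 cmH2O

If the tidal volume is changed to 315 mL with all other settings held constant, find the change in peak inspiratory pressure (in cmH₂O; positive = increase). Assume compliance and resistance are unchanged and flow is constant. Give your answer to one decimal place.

PIP = Vt/C + R·V̇ + PEEP (constant-flow equation of motion).
Only the elastic term changes: ΔPIP = ΔVt / C = (315 − 550) / 61.1 = -3.846 cmH2O.

-3.8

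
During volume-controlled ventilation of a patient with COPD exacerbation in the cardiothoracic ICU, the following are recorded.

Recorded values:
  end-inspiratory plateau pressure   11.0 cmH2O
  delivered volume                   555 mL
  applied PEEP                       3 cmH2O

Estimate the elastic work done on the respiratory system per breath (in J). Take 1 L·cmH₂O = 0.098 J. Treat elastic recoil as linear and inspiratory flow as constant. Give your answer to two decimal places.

Elastic work ≈ ½ × (Pplat − PEEP) × Vt = 0.5 × (11.0 − 3) × 0.555 L = 0.5 × 8.0 × 0.555 = 2.22 L·cmH2O.
× 0.098 J/(L·cmH2O) → 0.2176 J.

0.22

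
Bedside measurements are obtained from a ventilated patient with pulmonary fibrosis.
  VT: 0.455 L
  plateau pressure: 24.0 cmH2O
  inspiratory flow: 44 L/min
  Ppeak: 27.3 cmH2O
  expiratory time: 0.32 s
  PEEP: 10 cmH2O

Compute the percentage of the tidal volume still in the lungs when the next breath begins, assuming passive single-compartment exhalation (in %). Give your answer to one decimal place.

Flow: 44 L/min ÷ 60 = 0.7333 L/s.
R = (PIP − Pplat)/V̇ = (27.3 − 24.0) / 0.7333 = 3.3/0.7333 = 4.5 cmH2O·s/L.
C = Vt/(Pplat − PEEP) = 455.0 / (24.0 − 10) = 455.0/14.0 = 32.5 mL/cmH2O.
τ = R × C = 4.5 × 0.0325 L/cmH2O = 0.1463 s.
Fraction remaining at end-expiration = e^(−Te/τ) = e^(−0.32/0.1463) = 0.1122 → 11.22%.

11.2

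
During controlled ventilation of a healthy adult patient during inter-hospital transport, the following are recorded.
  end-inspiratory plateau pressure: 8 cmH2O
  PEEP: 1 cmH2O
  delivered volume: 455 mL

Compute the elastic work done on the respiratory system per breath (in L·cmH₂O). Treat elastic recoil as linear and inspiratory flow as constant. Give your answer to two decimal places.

Elastic work ≈ ½ × (Pplat − PEEP) × Vt = 0.5 × (8 − 1) × 0.455 L = 0.5 × 7.0 × 0.455 = 1.593 L·cmH2O.

1.59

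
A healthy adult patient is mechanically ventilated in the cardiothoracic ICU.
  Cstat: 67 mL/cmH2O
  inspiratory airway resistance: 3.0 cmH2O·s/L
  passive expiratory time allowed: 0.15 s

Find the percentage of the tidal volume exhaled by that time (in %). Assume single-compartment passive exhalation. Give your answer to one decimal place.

52.6

τ = R × C = 3.0 × 67 mL/cmH2O = 3.0 × 0.067 L/cmH2O = 0.201 s.
Passive exhalation: V(t)/V₀ = e^(−t/τ) = e^(−0.15/0.201) = 0.4741.
Fraction exhaled = 1 − 0.4741 = 0.5259 → 52.59%.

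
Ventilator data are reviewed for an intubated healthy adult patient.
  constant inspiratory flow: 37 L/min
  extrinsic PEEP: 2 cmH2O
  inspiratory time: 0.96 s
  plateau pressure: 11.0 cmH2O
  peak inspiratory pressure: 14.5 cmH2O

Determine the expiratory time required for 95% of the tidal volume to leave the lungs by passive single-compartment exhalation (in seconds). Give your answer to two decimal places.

1.12

Flow: 37 L/min ÷ 60 = 0.6167 L/s.
Vt = flow × Ti = 0.6167 L/s × 0.96 s × 1000 mL/L = 592.03 mL.
R = (PIP − Pplat)/V̇ = (14.5 − 11.0) / 0.6167 = 3.5/0.6167 = 5.675 cmH2O·s/L.
C = Vt/(Pplat − PEEP) = 592.03 / (11.0 − 2) = 592.03/9.0 = 65.781 mL/cmH2O.
τ = R × C = 5.675 × 0.06578 L/cmH2O = 0.3733 s.
t = −τ·ln(1 − 0.95) = −0.3733·ln(0.05) = 1.118 s.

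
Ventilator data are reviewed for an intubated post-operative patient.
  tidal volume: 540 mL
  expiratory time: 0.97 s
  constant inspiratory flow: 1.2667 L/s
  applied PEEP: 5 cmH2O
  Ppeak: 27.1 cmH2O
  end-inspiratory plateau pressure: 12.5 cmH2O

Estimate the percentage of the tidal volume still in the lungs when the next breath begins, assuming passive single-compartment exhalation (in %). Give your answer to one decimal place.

R = (PIP − Pplat)/V̇ = (27.1 − 12.5) / 1.2667 = 14.6/1.2667 = 11.526 cmH2O·s/L.
C = Vt/(Pplat − PEEP) = 540.0 / (12.5 − 5) = 540.0/7.5 = 72.0 mL/cmH2O.
τ = R × C = 11.526 × 0.072 L/cmH2O = 0.8299 s.
Fraction remaining at end-expiration = e^(−Te/τ) = e^(−0.97/0.8299) = 0.3107 → 31.07%.

31.1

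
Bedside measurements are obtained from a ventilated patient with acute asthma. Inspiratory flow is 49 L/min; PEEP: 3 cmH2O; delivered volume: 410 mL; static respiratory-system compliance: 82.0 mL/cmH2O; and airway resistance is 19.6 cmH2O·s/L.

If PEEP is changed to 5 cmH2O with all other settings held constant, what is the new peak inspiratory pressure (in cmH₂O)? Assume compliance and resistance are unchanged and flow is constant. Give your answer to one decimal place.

26.0

Flow: 49 L/min ÷ 60 = 0.8167 L/s.
PIP = Vt/C + R·V̇ + PEEP (constant-flow equation of motion).
Only the baseline term changes: ΔPIP = ΔPEEP = 5 − 3 = 2.0 cmH2O.
Original PIP = 410/82.0 + 19.6×0.8167 + 3 = 24.007 cmH2O; new PIP = 24.007 + (2.0) = 26.007 cmH2O.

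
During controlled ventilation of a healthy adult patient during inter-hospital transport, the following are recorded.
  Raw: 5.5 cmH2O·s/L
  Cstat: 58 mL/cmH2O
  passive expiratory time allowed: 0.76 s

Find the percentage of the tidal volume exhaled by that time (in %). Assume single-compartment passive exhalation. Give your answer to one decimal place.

90.8

τ = R × C = 5.5 × 58 mL/cmH2O = 5.5 × 0.058 L/cmH2O = 0.319 s.
Passive exhalation: V(t)/V₀ = e^(−t/τ) = e^(−0.76/0.319) = 0.09232.
Fraction exhaled = 1 − 0.09232 = 0.9077 → 90.77%.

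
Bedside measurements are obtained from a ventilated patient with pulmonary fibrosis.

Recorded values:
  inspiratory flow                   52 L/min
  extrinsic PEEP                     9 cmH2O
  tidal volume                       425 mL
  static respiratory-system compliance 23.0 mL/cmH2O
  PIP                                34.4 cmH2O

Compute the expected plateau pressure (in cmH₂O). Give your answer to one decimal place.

Pplat = PEEP + Vt / Cstat = 9 + 425 / 23.0 = 9 + 18.478 = 27.478 cmH2O.

27.5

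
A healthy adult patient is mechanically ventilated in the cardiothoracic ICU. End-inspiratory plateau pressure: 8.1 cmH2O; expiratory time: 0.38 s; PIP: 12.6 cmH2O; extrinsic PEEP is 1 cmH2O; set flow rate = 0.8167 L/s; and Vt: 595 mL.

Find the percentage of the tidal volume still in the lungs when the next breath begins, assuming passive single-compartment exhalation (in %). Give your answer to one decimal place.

R = (PIP − Pplat)/V̇ = (12.6 − 8.1) / 0.8167 = 4.5/0.8167 = 5.51 cmH2O·s/L.
C = Vt/(Pplat − PEEP) = 595.0 / (8.1 − 1) = 595.0/7.1 = 83.803 mL/cmH2O.
τ = R × C = 5.51 × 0.0838 L/cmH2O = 0.4617 s.
Fraction remaining at end-expiration = e^(−Te/τ) = e^(−0.38/0.4617) = 0.4391 → 43.91%.

43.9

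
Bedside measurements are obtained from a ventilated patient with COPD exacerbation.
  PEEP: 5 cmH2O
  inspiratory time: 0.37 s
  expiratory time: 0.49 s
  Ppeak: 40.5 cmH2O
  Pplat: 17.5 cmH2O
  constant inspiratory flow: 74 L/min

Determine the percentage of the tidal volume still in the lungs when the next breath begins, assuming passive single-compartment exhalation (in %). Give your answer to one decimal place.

Flow: 74 L/min ÷ 60 = 1.2333 L/s.
Vt = flow × Ti = 1.2333 L/s × 0.37 s × 1000 mL/L = 456.32 mL.
R = (PIP − Pplat)/V̇ = (40.5 − 17.5) / 1.2333 = 23.0/1.2333 = 18.649 cmH2O·s/L.
C = Vt/(Pplat − PEEP) = 456.32 / (17.5 − 5) = 456.32/12.5 = 36.506 mL/cmH2O.
τ = R × C = 18.649 × 0.03651 L/cmH2O = 0.6809 s.
Fraction remaining at end-expiration = e^(−Te/τ) = e^(−0.49/0.6809) = 0.4869 → 48.69%.

48.7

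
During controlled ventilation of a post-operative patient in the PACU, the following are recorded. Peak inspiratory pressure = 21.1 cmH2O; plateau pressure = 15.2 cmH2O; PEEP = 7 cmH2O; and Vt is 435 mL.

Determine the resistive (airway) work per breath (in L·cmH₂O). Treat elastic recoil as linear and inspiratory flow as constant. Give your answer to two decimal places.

2.57

With constant inspiratory flow the resistive pressure is constant at PIP − Pplat = 21.1 − 15.2 = 5.9 cmH2O, so resistive work = 5.9 × 0.435 = 2.567 L·cmH2O.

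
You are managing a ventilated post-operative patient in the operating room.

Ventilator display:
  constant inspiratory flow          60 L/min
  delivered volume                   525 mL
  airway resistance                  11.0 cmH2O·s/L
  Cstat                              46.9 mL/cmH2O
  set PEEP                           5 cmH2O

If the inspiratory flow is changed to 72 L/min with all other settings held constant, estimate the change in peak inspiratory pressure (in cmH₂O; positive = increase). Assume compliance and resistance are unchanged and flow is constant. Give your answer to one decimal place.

Flow: 60 L/min ÷ 60 = 1 L/s.
New flow: 72 L/min ÷ 60 = 1.2 L/s.
PIP = Vt/C + R·V̇ + PEEP (constant-flow equation of motion).
Only the resistive term changes: ΔPIP = R × ΔV̇ = 11.0 × (1.2 − 1) = 11.0 × 0.2 = 2.2 cmH2O.

2.2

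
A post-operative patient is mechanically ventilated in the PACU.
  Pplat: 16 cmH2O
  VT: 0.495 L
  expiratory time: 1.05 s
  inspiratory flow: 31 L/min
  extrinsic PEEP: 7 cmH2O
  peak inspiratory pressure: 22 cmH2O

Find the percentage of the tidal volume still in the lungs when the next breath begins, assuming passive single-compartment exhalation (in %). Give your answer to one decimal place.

19.3

Flow: 31 L/min ÷ 60 = 0.5167 L/s.
R = (PIP − Pplat)/V̇ = (22 − 16) / 0.5167 = 6.0/0.5167 = 11.612 cmH2O·s/L.
C = Vt/(Pplat − PEEP) = 495.0 / (16 − 7) = 495.0/9.0 = 55.0 mL/cmH2O.
τ = R × C = 11.612 × 0.055 L/cmH2O = 0.6387 s.
Fraction remaining at end-expiration = e^(−Te/τ) = e^(−1.05/0.6387) = 0.1932 → 19.32%.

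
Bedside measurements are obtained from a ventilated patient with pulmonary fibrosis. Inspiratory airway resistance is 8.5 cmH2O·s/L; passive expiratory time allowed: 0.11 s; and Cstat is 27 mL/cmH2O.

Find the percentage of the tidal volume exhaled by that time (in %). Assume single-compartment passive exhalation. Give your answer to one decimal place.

38.1

τ = R × C = 8.5 × 27 mL/cmH2O = 8.5 × 0.027 L/cmH2O = 0.2295 s.
Passive exhalation: V(t)/V₀ = e^(−t/τ) = e^(−0.11/0.2295) = 0.6192.
Fraction exhaled = 1 − 0.6192 = 0.3808 → 38.08%.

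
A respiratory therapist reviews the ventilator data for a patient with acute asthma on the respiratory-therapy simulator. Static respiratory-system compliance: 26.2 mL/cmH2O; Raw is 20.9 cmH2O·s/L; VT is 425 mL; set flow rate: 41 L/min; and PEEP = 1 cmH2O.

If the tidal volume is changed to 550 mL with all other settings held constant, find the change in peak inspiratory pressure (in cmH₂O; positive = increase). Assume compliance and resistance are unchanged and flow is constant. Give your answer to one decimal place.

PIP = Vt/C + R·V̇ + PEEP (constant-flow equation of motion).
Only the elastic term changes: ΔPIP = ΔVt / C = (550 − 425) / 26.2 = 4.771 cmH2O.

4.8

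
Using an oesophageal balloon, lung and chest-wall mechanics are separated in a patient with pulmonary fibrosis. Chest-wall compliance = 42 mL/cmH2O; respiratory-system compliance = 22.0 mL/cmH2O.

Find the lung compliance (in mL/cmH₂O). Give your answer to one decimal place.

46.2

1/CL = 1/Crs − 1/Ccw.
1/CL = 1/22.0 − 1/42 = 0.02165.
CL = 46.189 mL/cmH2O.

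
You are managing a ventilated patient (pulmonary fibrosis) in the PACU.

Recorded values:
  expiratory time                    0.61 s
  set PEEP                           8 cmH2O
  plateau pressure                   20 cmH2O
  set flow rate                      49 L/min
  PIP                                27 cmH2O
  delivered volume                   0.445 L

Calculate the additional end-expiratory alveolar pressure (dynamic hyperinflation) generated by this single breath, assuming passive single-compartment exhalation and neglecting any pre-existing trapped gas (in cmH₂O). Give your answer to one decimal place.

1.8

Flow: 49 L/min ÷ 60 = 0.8167 L/s.
R = (PIP − Pplat)/V̇ = (27 − 20) / 0.8167 = 7.0/0.8167 = 8.571 cmH2O·s/L.
C = Vt/(Pplat − PEEP) = 445.0 / (20 − 8) = 445.0/12.0 = 37.083 mL/cmH2O.
τ = R × C = 8.571 × 0.03708 L/cmH2O = 0.3178 s.
Fraction remaining = e^(−Te/τ) = e^(−0.61/0.3178) = 0.1467; trapped volume = 445.0 × 0.1467 = 65.282 mL.
Additional alveolar pressure from trapping ≈ V_trapped / C = 65.282 / 37.083 = 1.76 cmH2O.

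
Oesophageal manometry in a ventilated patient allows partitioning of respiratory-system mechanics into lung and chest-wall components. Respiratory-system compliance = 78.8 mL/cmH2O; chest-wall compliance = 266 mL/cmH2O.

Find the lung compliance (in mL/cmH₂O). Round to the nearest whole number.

1/CL = 1/Crs − 1/Ccw.
1/CL = 1/78.8 − 1/266 = 0.008931.
CL = 111.97 mL/cmH2O.

112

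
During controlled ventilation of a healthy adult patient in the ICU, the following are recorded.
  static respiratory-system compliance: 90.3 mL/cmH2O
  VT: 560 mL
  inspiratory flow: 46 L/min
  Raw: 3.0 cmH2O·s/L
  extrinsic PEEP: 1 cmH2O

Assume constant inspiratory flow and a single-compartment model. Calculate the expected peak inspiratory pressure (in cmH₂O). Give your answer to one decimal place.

Flow: 46 L/min ÷ 60 = 0.7667 L/s.
Equation of motion (constant flow): PIP = Vt/C + R·V̇ + PEEP.
PIP = 560/90.3 + 3.0×0.7667 + 1 = 6.202 + 2.3 + 1 = 9.502 cmH2O.

9.5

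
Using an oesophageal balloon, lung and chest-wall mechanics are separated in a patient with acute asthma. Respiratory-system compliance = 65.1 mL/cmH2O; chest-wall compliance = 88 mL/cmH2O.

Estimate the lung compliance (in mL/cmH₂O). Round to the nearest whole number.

250

1/CL = 1/Crs − 1/Ccw.
1/CL = 1/65.1 − 1/88 = 0.003997.
CL = 250.19 mL/cmH2O.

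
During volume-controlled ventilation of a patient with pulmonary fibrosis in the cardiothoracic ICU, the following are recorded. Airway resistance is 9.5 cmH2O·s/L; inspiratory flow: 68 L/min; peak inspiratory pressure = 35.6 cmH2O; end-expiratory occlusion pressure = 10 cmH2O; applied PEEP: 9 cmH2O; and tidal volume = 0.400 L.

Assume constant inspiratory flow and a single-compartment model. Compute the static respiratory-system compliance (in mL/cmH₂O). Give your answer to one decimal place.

Flow: 68 L/min ÷ 60 = 1.1333 L/s.
Total PEEP = 10 cmH2O (set 9 + intrinsic 1); this is the baseline alveolar pressure.
Equation of motion (constant flow): PIP = Vt/C + R·V̇ + PEEP.
Vt/C = PIP − R·V̇ − PEEP = 35.6 − 9.5×1.1333 − 10 = 35.6 − 10.766 − 10 = 14.834 cmH2O.
C = Vt / 14.834 = 400 / 14.834 = 26.965 mL/cmH2O.

27.0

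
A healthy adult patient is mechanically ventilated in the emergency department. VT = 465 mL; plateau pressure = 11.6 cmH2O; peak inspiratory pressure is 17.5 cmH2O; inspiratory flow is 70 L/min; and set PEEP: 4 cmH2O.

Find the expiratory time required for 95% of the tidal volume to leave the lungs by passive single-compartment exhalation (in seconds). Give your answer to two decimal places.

0.93

Flow: 70 L/min ÷ 60 = 1.1667 L/s.
R = (PIP − Pplat)/V̇ = (17.5 − 11.6) / 1.1667 = 5.9/1.1667 = 5.057 cmH2O·s/L.
C = Vt/(Pplat − PEEP) = 465.0 / (11.6 − 4) = 465.0/7.6 = 61.184 mL/cmH2O.
τ = R × C = 5.057 × 0.06118 L/cmH2O = 0.3094 s.
t = −τ·ln(1 − 0.95) = −0.3094·ln(0.05) = 0.9269 s.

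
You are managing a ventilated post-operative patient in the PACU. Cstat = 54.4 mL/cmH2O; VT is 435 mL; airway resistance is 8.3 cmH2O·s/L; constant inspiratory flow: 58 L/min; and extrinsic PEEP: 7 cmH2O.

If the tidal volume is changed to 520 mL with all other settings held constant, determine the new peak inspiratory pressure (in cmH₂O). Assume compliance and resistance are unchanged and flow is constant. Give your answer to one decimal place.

24.6

Flow: 58 L/min ÷ 60 = 0.9667 L/s.
PIP = Vt/C + R·V̇ + PEEP (constant-flow equation of motion).
Only the elastic term changes: ΔPIP = ΔVt / C = (520 − 435) / 54.4 = 1.563 cmH2O.
Original PIP = 435/54.4 + 8.3×0.9667 + 7 = 23.02 cmH2O; new PIP = 23.02 + (1.563) = 24.583 cmH2O.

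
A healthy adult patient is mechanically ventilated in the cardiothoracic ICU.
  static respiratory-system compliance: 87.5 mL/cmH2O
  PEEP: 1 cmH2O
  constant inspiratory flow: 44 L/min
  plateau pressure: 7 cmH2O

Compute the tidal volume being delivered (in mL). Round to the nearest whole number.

525

Vt = Cstat × (Pplat − PEEP) = 87.5 × (7 − 1) = 87.5 × 6.0 = 525.0 mL.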